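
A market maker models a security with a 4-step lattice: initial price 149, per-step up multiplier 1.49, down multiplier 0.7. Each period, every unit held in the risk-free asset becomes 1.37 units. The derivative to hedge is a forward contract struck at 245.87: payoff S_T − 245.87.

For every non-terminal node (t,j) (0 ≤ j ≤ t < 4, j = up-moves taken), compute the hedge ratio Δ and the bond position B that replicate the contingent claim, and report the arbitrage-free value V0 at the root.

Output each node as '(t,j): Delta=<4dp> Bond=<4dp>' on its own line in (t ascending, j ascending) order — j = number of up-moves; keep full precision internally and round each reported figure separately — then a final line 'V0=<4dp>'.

No-arbitrage ⇒ martingale measure with p* = (R−d)/(u−d) = 0.8481.
Terminal payoffs: V(4,0)=-210.0951, V(4,1)=-169.7206, V(4,2)=-83.7805, V(4,3)=99.1491, V(4,4)=488.5278
(3,0): S=51.1070. Δ = (V_up−V_dn)/(S_up−S_dn) = (-169.7206−-210.0951)/(76.1494−35.7749) = 1.0000. V = [p*·-169.7206 + (1−p*)·-210.0951]/1.37 = -128.3602. B = V − Δ·S = -179.4672.
(3,1): S=108.7849. Δ = (V_up−V_dn)/(S_up−S_dn) = (-83.7805−-169.7206)/(162.0895−76.1494) = 1.0000. V = [p*·-83.7805 + (1−p*)·-169.7206]/1.37 = -70.6823. B = V − Δ·S = -179.4672.
(3,2): S=231.5564. Δ = (V_up−V_dn)/(S_up−S_dn) = (99.1491−-83.7805)/(345.0191−162.0895) = 1.0000. V = [p*·99.1491 + (1−p*)·-83.7805]/1.37 = 52.0893. B = V − Δ·S = -179.4672.
(3,3): S=492.8844. Δ = (V_up−V_dn)/(S_up−S_dn) = (488.5278−99.1491)/(734.3978−345.0191) = 1.0000. V = [p*·488.5278 + (1−p*)·99.1491]/1.37 = 313.4172. B = V − Δ·S = -179.4672.
(2,0): S=73.0100. Δ = (V_up−V_dn)/(S_up−S_dn) = (-70.6823−-128.3602)/(108.7849−51.1070) = 1.0000. V = [p*·-70.6823 + (1−p*)·-128.3602]/1.37 = -57.9879. B = V − Δ·S = -130.9979.
(2,1): S=155.4070. Δ = (V_up−V_dn)/(S_up−S_dn) = (52.0893−-70.6823)/(231.5564−108.7849) = 1.0000. V = [p*·52.0893 + (1−p*)·-70.6823]/1.37 = 24.4091. B = V − Δ·S = -130.9979.
(2,2): S=330.7949. Δ = (V_up−V_dn)/(S_up−S_dn) = (313.4172−52.0893)/(492.8844−231.5564) = 1.0000. V = [p*·313.4172 + (1−p*)·52.0893]/1.37 = 199.7970. B = V − Δ·S = -130.9979.
(1,0): S=104.3000. Δ = (V_up−V_dn)/(S_up−S_dn) = (24.4091−-57.9879)/(155.4070−73.0100) = 1.0000. V = [p*·24.4091 + (1−p*)·-57.9879]/1.37 = 8.6811. B = V − Δ·S = -95.6189.
(1,1): S=222.0100. Δ = (V_up−V_dn)/(S_up−S_dn) = (199.7970−24.4091)/(330.7949−155.4070) = 1.0000. V = [p*·199.7970 + (1−p*)·24.4091]/1.37 = 126.3911. B = V − Δ·S = -95.6189.
(0,0): S=149.0000. Δ = (V_up−V_dn)/(S_up−S_dn) = (126.3911−8.6811)/(222.0100−104.3000) = 1.0000. V = [p*·126.3911 + (1−p*)·8.6811]/1.37 = 79.2052. B = V − Δ·S = -69.7948.
The time-0 hedge costs 79.2052, which is the no-arbitrage price.

(0,0): Delta=1.0000 Bond=-69.7948
(1,0): Delta=1.0000 Bond=-95.6189
(1,1): Delta=1.0000 Bond=-95.6189
(2,0): Delta=1.0000 Bond=-130.9979
(2,1): Delta=1.0000 Bond=-130.9979
(2,2): Delta=1.0000 Bond=-130.9979
(3,0): Delta=1.0000 Bond=-179.4672
(3,1): Delta=1.0000 Bond=-179.4672
(3,2): Delta=1.0000 Bond=-179.4672
(3,3): Delta=1.0000 Bond=-179.4672
V0=79.2052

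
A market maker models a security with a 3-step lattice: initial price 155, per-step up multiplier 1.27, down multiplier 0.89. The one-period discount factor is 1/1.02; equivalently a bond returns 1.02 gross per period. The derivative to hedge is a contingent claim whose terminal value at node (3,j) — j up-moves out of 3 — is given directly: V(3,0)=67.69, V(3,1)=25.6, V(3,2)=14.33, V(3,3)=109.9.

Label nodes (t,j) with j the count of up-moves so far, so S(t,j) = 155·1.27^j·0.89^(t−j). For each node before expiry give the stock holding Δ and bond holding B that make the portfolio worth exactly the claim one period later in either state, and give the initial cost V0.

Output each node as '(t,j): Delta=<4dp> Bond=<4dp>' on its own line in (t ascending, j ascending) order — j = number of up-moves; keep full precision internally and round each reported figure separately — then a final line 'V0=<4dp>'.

(0,0): Delta=-0.1975 Bond=66.7646
(1,0): Delta=-0.5900 Bond=122.2372
(1,1): Delta=0.3313 Bond=-36.0104
(2,0): Delta=-0.9022 Bond=163.0090
(2,1): Delta=-0.1693 Bond=50.9760
(2,2): Delta=1.0060 Bond=-205.3971
V0=36.1449

No-arbitrage ⇒ martingale measure with p* = (R−d)/(u−d) = 0.3421.
Payoff layer (t=3): V(3,0)=67.6900, V(3,1)=25.6000, V(3,2)=14.3300, V(3,3)=109.9000
  t=2,j=0: stock 122.7755 → up 155.9249 (V=25.6000), down 109.2702 (V=67.6900). Price 52.2459; hedge Δ=-0.9022, bond B=163.0090.
  t=2,j=1: stock 175.1965 → up 222.4996 (V=14.3300), down 155.9249 (V=25.6000). Price 21.3181; hedge Δ=-0.1693, bond B=50.9760.
  t=2,j=2: stock 249.9995 → up 317.4994 (V=109.9000), down 222.4996 (V=14.3300). Price 46.1029; hedge Δ=1.0060, bond B=-205.3971.
  t=1,j=0: stock 137.9500 → up 175.1965 (V=21.3181), down 122.7755 (V=52.2459). Price 40.8484; hedge Δ=-0.5900, bond B=122.2372.
  t=1,j=1: stock 196.8500 → up 249.9995 (V=46.1029), down 175.1965 (V=21.3181). Price 29.2129; hedge Δ=0.3313, bond B=-36.0104.
  t=0,j=0: stock 155.0000 → up 196.8500 (V=29.2129), down 137.9500 (V=40.8484). Price 36.1449; hedge Δ=-0.1975, bond B=66.7646.
Root portfolio cost Δ·155+B reproduces V0=36.1449.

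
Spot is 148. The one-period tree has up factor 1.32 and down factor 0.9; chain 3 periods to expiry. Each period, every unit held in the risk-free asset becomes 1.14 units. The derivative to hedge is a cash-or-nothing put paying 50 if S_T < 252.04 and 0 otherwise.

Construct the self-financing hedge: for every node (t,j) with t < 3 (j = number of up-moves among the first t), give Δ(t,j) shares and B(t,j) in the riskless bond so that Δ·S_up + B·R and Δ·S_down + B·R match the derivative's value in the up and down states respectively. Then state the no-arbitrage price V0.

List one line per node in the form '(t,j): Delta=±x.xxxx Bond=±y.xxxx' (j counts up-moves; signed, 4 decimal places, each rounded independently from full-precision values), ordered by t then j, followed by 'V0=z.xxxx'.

The replicating-portfolio and risk-neutral prices coincide; use p* = (1.14−0.9)/(1.32−0.9) = 0.5714 for the latter.
Payoff layer (t=3): V(3,0)=50.0000, V(3,1)=50.0000, V(3,2)=50.0000, V(3,3)=0.0000
  t=2,j=0: stock 119.8800 → up 158.2416 (V=50.0000), down 107.8920 (V=50.0000). Price 43.8596; hedge Δ=0.0000, bond B=43.8596.
  t=2,j=1: stock 175.8240 → up 232.0877 (V=50.0000), down 158.2416 (V=50.0000). Price 43.8596; hedge Δ=0.0000, bond B=43.8596.
  t=2,j=2: stock 257.8752 → up 340.3953 (V=0.0000), down 232.0877 (V=50.0000). Price 18.7970; hedge Δ=-0.4616, bond B=137.8446.
  t=1,j=0: stock 133.2000 → up 175.8240 (V=43.8596), down 119.8800 (V=43.8596). Price 38.4734; hedge Δ=0.0000, bond B=38.4734.
  t=1,j=1: stock 195.3600 → up 257.8752 (V=18.7970), down 175.8240 (V=43.8596). Price 25.9106; hedge Δ=-0.3055, bond B=85.5836.
  t=0,j=0: stock 148.0000 → up 195.3600 (V=25.9106), down 133.2000 (V=38.4734). Price 27.4515; hedge Δ=-0.2021, bond B=57.3627.
Each (Δ,B) replicates both successor values, so the strategy is self-financing and V0 is arbitrage-free.

(0,0): Delta=-0.2021 Bond=57.3627
(1,0): Delta=0.0000 Bond=38.4734
(1,1): Delta=-0.3055 Bond=85.5836
(2,0): Delta=0.0000 Bond=43.8596
(2,1): Delta=0.0000 Bond=43.8596
(2,2): Delta=-0.4616 Bond=137.8446
V0=27.4515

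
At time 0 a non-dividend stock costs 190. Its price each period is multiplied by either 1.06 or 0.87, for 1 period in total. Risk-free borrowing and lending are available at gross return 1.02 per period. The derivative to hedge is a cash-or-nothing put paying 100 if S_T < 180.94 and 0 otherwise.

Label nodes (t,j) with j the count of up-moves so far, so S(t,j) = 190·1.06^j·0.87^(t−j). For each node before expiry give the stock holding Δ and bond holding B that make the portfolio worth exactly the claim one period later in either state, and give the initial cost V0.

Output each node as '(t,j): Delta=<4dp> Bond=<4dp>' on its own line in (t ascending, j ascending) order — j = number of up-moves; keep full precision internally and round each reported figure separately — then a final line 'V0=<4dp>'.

(0,0): Delta=-2.7701 Bond=546.9556
V0=20.6398

Under the risk-neutral measure, an up-move has probability p* = (R−d)/(u−d) = 0.7895 and values discount at R = 1.02.
Terminal values V(1,·): V(1,0)=100.0000, V(1,1)=0.0000
(0,0): S=190.0000. Δ = (V_up−V_dn)/(S_up−S_dn) = (0.0000−100.0000)/(201.4000−165.3000) = -2.7701. V = [p*·0.0000 + (1−p*)·100.0000]/1.02 = 20.6398. B = V − Δ·S = 546.9556.
The time-0 hedge costs 20.6398, which is the no-arbitrage price.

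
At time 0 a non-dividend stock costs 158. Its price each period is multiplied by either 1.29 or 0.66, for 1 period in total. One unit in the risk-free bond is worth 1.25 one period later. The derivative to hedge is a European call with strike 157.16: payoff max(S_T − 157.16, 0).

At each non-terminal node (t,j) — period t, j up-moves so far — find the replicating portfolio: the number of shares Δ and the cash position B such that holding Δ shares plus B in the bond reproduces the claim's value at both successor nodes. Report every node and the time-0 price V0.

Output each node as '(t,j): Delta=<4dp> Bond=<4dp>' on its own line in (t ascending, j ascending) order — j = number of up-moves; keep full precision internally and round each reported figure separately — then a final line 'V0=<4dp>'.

(0,0): Delta=0.4688 Bond=-39.1055
V0=34.9580

No-arbitrage ⇒ martingale measure with p* = (R−d)/(u−d) = 0.9365.
Terminal values V(1,·): V(1,0)=0.0000, V(1,1)=46.6600
(0,0): S=158.0000. Δ = (V_up−V_dn)/(S_up−S_dn) = (46.6600−0.0000)/(203.8200−104.2800) = 0.4688. V = [p*·46.6600 + (1−p*)·0.0000]/1.25 = 34.9580. B = V − Δ·S = -39.1055.
Each (Δ,B) replicates both successor values, so the strategy is self-financing and V0 is arbitrage-free.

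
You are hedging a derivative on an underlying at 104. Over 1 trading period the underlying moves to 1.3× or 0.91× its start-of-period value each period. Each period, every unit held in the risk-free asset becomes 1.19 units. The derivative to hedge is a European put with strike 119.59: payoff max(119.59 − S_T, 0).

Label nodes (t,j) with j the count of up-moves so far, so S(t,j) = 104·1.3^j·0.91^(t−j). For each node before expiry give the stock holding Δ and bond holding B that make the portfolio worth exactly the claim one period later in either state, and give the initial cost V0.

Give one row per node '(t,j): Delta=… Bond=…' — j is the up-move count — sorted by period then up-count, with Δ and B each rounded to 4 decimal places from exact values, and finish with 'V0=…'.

(0,0): Delta=-0.6151 Bond=69.8880
V0=5.9136

Risk-neutral probability p* = (R−d)/(u−d) = (1.19−0.91)/(1.3−0.91) = 0.7179.
At expiry t=1: V(1,0)=24.9500, V(1,1)=0.0000
(0,0): S=104.0000. Δ = (V_up−V_dn)/(S_up−S_dn) = (0.0000−24.9500)/(135.2000−94.6400) = -0.6151. V = [p*·0.0000 + (1−p*)·24.9500]/1.19 = 5.9136. B = V − Δ·S = 69.8880.
Each (Δ,B) replicates both successor values, so the strategy is self-financing and V0 is arbitrage-free.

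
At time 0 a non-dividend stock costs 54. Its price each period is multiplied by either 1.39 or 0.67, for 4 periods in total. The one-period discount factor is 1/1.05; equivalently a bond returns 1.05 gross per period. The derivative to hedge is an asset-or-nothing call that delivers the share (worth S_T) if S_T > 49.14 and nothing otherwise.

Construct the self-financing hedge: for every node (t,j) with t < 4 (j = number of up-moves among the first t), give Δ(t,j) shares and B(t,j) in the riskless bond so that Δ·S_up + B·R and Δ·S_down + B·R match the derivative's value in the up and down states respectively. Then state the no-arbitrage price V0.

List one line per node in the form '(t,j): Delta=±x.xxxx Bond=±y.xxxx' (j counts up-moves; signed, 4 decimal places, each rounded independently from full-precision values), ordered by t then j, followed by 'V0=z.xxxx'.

Risk-neutral probability p* = (R−d)/(u−d) = (1.05−0.67)/(1.39−0.67) = 0.5278.
Payoff layer (t=4): V(4,0)=0.0000, V(4,1)=0.0000, V(4,2)=0.0000, V(4,3)=97.1657, V(4,4)=201.5826
(3,0): S=16.2412. Δ = (V_up−V_dn)/(S_up−S_dn) = (0.0000−0.0000)/(22.5753−10.8816) = 0.0000. V = [p*·0.0000 + (1−p*)·0.0000]/1.05 = 0.0000. B = V − Δ·S = 0.0000.
(3,1): S=33.6944. Δ = (V_up−V_dn)/(S_up−S_dn) = (0.0000−0.0000)/(46.8353−22.5753) = 0.0000. V = [p*·0.0000 + (1−p*)·0.0000]/1.05 = 0.0000. B = V − Δ·S = 0.0000.
(3,2): S=69.9034. Δ = (V_up−V_dn)/(S_up−S_dn) = (97.1657−0.0000)/(97.1657−46.8353) = 1.9306. V = [p*·97.1657 + (1−p*)·0.0000]/1.05 = 48.8399. B = V − Δ·S = -86.1125.
(3,3): S=145.0234. Δ = (V_up−V_dn)/(S_up−S_dn) = (201.5826−97.1657)/(201.5826−97.1657) = 1.0000. V = [p*·201.5826 + (1−p*)·97.1657]/1.05 = 145.0234. B = V − Δ·S = 0.0000.
(2,0): S=24.2406. Δ = (V_up−V_dn)/(S_up−S_dn) = (0.0000−0.0000)/(33.6944−16.2412) = 0.0000. V = [p*·0.0000 + (1−p*)·0.0000]/1.05 = 0.0000. B = V − Δ·S = 0.0000.
(2,1): S=50.2902. Δ = (V_up−V_dn)/(S_up−S_dn) = (48.8399−0.0000)/(69.9034−33.6944) = 1.3488. V = [p*·48.8399 + (1−p*)·0.0000]/1.05 = 24.5492. B = V − Δ·S = -43.2840.
(2,2): S=104.3334. Δ = (V_up−V_dn)/(S_up−S_dn) = (145.0234−48.8399)/(145.0234−69.9034) = 1.2804. V = [p*·145.0234 + (1−p*)·48.8399]/1.05 = 94.8604. B = V − Δ·S = -38.7278.
(1,0): S=36.1800. Δ = (V_up−V_dn)/(S_up−S_dn) = (24.5492−0.0000)/(50.2902−24.2406) = 0.9424. V = [p*·24.5492 + (1−p*)·0.0000]/1.05 = 12.3395. B = V − Δ·S = -21.7565.
(1,1): S=75.0600. Δ = (V_up−V_dn)/(S_up−S_dn) = (94.8604−24.5492)/(104.3334−50.2902) = 1.3010. V = [p*·94.8604 + (1−p*)·24.5492]/1.05 = 58.7218. B = V − Δ·S = -38.9327.
(0,0): S=54.0000. Δ = (V_up−V_dn)/(S_up−S_dn) = (58.7218−12.3395)/(75.0600−36.1800) = 1.1930. V = [p*·58.7218 + (1−p*)·12.3395]/1.05 = 35.0658. B = V − Δ·S = -29.3540.
Each (Δ,B) replicates both successor values, so the strategy is self-financing and V0 is arbitrage-free.

(0,0): Delta=1.1930 Bond=-29.3540
(1,0): Delta=0.9424 Bond=-21.7565
(1,1): Delta=1.3010 Bond=-38.9327
(2,0): Delta=0.0000 Bond=0.0000
(2,1): Delta=1.3488 Bond=-43.2840
(2,2): Delta=1.2804 Bond=-38.7278
(3,0): Delta=0.0000 Bond=0.0000
(3,1): Delta=0.0000 Bond=0.0000
(3,2): Delta=1.9306 Bond=-86.1125
(3,3): Delta=1.0000 Bond=0.0000
V0=35.0658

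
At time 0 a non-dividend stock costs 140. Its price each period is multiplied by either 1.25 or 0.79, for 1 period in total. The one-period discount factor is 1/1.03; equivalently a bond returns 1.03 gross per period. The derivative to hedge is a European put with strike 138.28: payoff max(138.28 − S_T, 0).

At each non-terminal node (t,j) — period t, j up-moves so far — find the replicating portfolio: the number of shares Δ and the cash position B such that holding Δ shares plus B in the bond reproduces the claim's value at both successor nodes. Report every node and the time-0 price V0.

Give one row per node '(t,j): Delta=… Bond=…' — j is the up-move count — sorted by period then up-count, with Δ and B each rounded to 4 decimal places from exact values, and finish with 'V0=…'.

(0,0): Delta=-0.4298 Bond=73.0266
V0=12.8527

Risk-neutral probability p* = (R−d)/(u−d) = (1.03−0.79)/(1.25−0.79) = 0.5217.
Terminal payoffs: V(1,0)=27.6800, V(1,1)=0.0000
(0,0): S=140.0000. Δ = (V_up−V_dn)/(S_up−S_dn) = (0.0000−27.6800)/(175.0000−110.6000) = -0.4298. V = [p*·0.0000 + (1−p*)·27.6800]/1.03 = 12.8527. B = V − Δ·S = 73.0266.
The time-0 hedge costs 12.8527, which is the no-arbitrage price.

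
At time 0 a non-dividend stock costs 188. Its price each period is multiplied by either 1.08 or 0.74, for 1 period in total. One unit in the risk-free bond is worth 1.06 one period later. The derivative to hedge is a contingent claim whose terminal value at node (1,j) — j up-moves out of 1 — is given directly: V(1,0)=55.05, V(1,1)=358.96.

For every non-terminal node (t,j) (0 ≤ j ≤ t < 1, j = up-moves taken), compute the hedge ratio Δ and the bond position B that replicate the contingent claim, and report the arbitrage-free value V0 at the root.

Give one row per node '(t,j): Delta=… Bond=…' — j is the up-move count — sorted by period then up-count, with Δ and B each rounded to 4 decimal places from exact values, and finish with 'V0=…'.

(0,0): Delta=4.7545 Bond=-572.0766
V0=321.7764

Risk-neutral probability p* = (R−d)/(u−d) = (1.06−0.74)/(1.08−0.74) = 0.9412.
Payoff layer (t=1): V(1,0)=55.0500, V(1,1)=358.9600
Node (0,0) S=188.0000: V=(p*·358.9600+(1−p*)·55.0500)/1.06=321.7764; Δ=(358.9600−55.0500)/(203.0400−139.1200)=4.7545; B=V−Δ·S=-572.0766
Self-financing check: at every node Δ·S+B equals the discounted successor values.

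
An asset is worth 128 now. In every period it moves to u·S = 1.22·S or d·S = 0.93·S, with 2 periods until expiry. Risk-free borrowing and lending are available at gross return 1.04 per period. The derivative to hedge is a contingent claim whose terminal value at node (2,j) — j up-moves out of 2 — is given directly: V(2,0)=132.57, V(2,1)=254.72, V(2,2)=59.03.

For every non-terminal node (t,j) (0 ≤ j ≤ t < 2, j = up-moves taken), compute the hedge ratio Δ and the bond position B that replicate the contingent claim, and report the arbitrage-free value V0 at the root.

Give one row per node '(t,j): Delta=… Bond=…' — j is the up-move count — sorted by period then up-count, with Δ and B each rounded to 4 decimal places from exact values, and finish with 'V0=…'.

(0,0): Delta=0.0412 Bond=160.6914
(1,0): Delta=3.5384 Bond=-249.1850
(1,1): Delta=-4.3212 Bond=848.3438
V0=165.9633

Risk-neutral probability p* = (R−d)/(u−d) = (1.04−0.93)/(1.22−0.93) = 0.3793.
Payoff layer (t=2): V(2,0)=132.5700, V(2,1)=254.7200, V(2,2)=59.0300
(1,0): S=119.0400. Δ = (V_up−V_dn)/(S_up−S_dn) = (254.7200−132.5700)/(145.2288−110.7072) = 3.5384. V = [p*·254.7200 + (1−p*)·132.5700]/1.04 = 172.0219. B = V − Δ·S = -249.1850.
(1,1): S=156.1600. Δ = (V_up−V_dn)/(S_up−S_dn) = (59.0300−254.7200)/(190.5152−145.2288) = -4.3212. V = [p*·59.0300 + (1−p*)·254.7200]/1.04 = 173.5507. B = V − Δ·S = 848.3438.
(0,0): S=128.0000. Δ = (V_up−V_dn)/(S_up−S_dn) = (173.5507−172.0219)/(156.1600−119.0400) = 0.0412. V = [p*·173.5507 + (1−p*)·172.0219]/1.04 = 165.9633. B = V − Δ·S = 160.6914.
Root portfolio cost Δ·128+B reproduces V0=165.9633.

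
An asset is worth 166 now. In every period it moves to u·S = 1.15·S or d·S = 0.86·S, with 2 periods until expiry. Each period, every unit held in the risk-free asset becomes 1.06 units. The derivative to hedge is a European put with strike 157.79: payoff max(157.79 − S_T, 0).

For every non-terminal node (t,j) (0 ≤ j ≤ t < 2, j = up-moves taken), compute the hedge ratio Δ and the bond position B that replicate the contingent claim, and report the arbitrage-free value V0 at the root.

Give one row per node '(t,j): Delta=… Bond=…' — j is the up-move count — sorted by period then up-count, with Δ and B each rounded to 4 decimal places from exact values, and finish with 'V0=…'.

Since d<R<u, set p* = (R−d)/(u−d) = 0.6897; price each node as the discounted p*-expectation of its children.
At expiry t=2: V(2,0)=35.0164, V(2,1)=0.0000, V(2,2)=0.0000
(1,0): S=142.7600. Δ = (V_up−V_dn)/(S_up−S_dn) = (0.0000−35.0164)/(164.1740−122.7736) = -0.8458. V = [p*·0.0000 + (1−p*)·35.0164]/1.06 = 10.2520. B = V − Δ·S = 130.9982.
(1,1): S=190.9000. Δ = (V_up−V_dn)/(S_up−S_dn) = (0.0000−0.0000)/(219.5350−164.1740) = 0.0000. V = [p*·0.0000 + (1−p*)·0.0000]/1.06 = 0.0000. B = V − Δ·S = 0.0000.
(0,0): S=166.0000. Δ = (V_up−V_dn)/(S_up−S_dn) = (0.0000−10.2520)/(190.9000−142.7600) = -0.2130. V = [p*·0.0000 + (1−p*)·10.2520]/1.06 = 3.0016. B = V − Δ·S = 38.3534.
The time-0 hedge costs 3.0016, which is the no-arbitrage price.

(0,0): Delta=-0.2130 Bond=38.3534
(1,0): Delta=-0.8458 Bond=130.9982
(1,1): Delta=0.0000 Bond=0.0000
V0=3.0016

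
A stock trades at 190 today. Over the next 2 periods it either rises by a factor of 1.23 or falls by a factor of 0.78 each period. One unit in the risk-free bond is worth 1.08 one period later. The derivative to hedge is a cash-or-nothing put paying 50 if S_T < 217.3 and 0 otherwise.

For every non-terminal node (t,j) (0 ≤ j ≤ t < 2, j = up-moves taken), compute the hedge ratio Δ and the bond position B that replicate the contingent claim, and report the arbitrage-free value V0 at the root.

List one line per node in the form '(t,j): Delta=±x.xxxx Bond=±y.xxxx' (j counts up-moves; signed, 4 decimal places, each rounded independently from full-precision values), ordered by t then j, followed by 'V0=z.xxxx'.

(0,0): Delta=-0.3610 Bond=92.4021
(1,0): Delta=0.0000 Bond=46.2963
(1,1): Delta=-0.4754 Bond=126.5432
V0=23.8150

Risk-neutral probability p* = (R−d)/(u−d) = (1.08−0.78)/(1.23−0.78) = 0.6667.
Terminal values V(2,·): V(2,0)=50.0000, V(2,1)=50.0000, V(2,2)=0.0000
  t=1,j=0: stock 148.2000 → up 182.2860 (V=50.0000), down 115.5960 (V=50.0000). Price 46.2963; hedge Δ=0.0000, bond B=46.2963.
  t=1,j=1: stock 233.7000 → up 287.4510 (V=0.0000), down 182.2860 (V=50.0000). Price 15.4321; hedge Δ=-0.4754, bond B=126.5432.
  t=0,j=0: stock 190.0000 → up 233.7000 (V=15.4321), down 148.2000 (V=46.2963). Price 23.8150; hedge Δ=-0.3610, bond B=92.4021.
Root portfolio cost Δ·190+B reproduces V0=23.8150.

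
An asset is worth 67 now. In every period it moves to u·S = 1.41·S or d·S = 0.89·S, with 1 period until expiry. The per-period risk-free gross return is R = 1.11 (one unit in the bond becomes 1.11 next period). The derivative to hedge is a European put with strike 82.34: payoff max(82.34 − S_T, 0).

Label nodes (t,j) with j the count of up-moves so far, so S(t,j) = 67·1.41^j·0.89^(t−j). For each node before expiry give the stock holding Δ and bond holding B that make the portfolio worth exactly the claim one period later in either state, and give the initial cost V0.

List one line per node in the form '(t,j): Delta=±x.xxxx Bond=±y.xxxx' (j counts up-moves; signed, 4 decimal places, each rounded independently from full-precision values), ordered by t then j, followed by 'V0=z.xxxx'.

(0,0): Delta=-0.6518 Bond=55.4766
V0=11.8035

Since d<R<u, set p* = (R−d)/(u−d) = 0.4231; price each node as the discounted p*-expectation of its children.
Payoff layer (t=1): V(1,0)=22.7100, V(1,1)=0.0000
Node (0,0) S=67.0000: V=(p*·0.0000+(1−p*)·22.7100)/1.11=11.8035; Δ=(0.0000−22.7100)/(94.4700−59.6300)=-0.6518; B=V−Δ·S=55.4766
Root portfolio cost Δ·67+B reproduces V0=11.8035.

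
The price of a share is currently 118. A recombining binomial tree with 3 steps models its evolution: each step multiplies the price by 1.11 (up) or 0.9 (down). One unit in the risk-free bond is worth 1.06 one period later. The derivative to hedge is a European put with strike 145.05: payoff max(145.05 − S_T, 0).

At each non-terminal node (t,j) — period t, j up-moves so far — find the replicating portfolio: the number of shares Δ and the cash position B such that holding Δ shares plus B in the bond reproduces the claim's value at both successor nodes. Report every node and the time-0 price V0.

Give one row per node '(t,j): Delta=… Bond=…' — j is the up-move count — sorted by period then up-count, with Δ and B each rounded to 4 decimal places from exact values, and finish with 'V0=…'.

(0,0): Delta=-0.6595 Bond=87.6749
(1,0): Delta=-1.0000 Bond=129.0940
(1,1): Delta=-0.5733 Bond=81.6359
(2,0): Delta=-1.0000 Bond=136.8396
(2,1): Delta=-1.0000 Bond=136.8396
(2,2): Delta=-0.4651 Bond=70.8135
V0=9.8511

Since d<R<u, set p* = (R−d)/(u−d) = 0.7619; price each node as the discounted p*-expectation of its children.
Terminal values V(3,·): V(3,0)=59.0280, V(3,1)=38.9562, V(3,2)=14.2010, V(3,3)=0.0000
Node (2,0) S=95.5800: V=(p*·38.9562+(1−p*)·59.0280)/1.06=41.2596; Δ=(38.9562−59.0280)/(106.0938−86.0220)=-1.0000; B=V−Δ·S=136.8396
Node (2,1) S=117.8820: V=(p*·14.2010+(1−p*)·38.9562)/1.06=18.9576; Δ=(14.2010−38.9562)/(130.8490−106.0938)=-1.0000; B=V−Δ·S=136.8396
Node (2,2) S=145.3878: V=(p*·0.0000+(1−p*)·14.2010)/1.06=3.1898; Δ=(0.0000−14.2010)/(161.3805−130.8490)=-0.4651; B=V−Δ·S=70.8135
Node (1,0) S=106.2000: V=(p*·18.9576+(1−p*)·41.2596)/1.06=22.8940; Δ=(18.9576−41.2596)/(117.8820−95.5800)=-1.0000; B=V−Δ·S=129.0940
Node (1,1) S=130.9800: V=(p*·3.1898+(1−p*)·18.9576)/1.06=6.5510; Δ=(3.1898−18.9576)/(145.3878−117.8820)=-0.5733; B=V−Δ·S=81.6359
Node (0,0) S=118.0000: V=(p*·6.5510+(1−p*)·22.8940)/1.06=9.8511; Δ=(6.5510−22.8940)/(130.9800−106.2000)=-0.6595; B=V−Δ·S=87.6749
Check: Δ(0,0)·S0 + B(0,0) = 9.8511 = V0.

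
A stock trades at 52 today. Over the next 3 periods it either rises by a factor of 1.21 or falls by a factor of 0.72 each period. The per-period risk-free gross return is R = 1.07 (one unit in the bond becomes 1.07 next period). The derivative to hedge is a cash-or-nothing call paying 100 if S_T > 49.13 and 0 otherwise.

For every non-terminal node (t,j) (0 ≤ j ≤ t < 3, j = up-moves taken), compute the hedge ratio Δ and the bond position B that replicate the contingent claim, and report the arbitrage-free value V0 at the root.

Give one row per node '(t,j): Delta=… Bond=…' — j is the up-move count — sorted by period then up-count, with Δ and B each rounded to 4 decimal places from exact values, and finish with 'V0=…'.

(0,0): Delta=1.3992 Bond=-7.3096
(1,0): Delta=3.6388 Bond=-91.6729
(1,1): Delta=0.8661 Bond=25.7193
(2,0): Delta=0.0000 Bond=0.0000
(2,1): Delta=4.5049 Bond=-137.3260
(2,2): Delta=0.0000 Bond=93.4579
V0=65.4466

Under the risk-neutral measure, an up-move has probability p* = (R−d)/(u−d) = 0.7143 and values discount at R = 1.07.
Payoff layer (t=3): V(3,0)=0.0000, V(3,1)=0.0000, V(3,2)=100.0000, V(3,3)=100.0000
(2,0): S=26.9568. Δ = (V_up−V_dn)/(S_up−S_dn) = (0.0000−0.0000)/(32.6177−19.4089) = 0.0000. V = [p*·0.0000 + (1−p*)·0.0000]/1.07 = 0.0000. B = V − Δ·S = 0.0000.
(2,1): S=45.3024. Δ = (V_up−V_dn)/(S_up−S_dn) = (100.0000−0.0000)/(54.8159−32.6177) = 4.5049. V = [p*·100.0000 + (1−p*)·0.0000]/1.07 = 66.7557. B = V − Δ·S = -137.3260.
(2,2): S=76.1332. Δ = (V_up−V_dn)/(S_up−S_dn) = (100.0000−100.0000)/(92.1212−54.8159) = 0.0000. V = [p*·100.0000 + (1−p*)·100.0000]/1.07 = 93.4579. B = V − Δ·S = 93.4579.
(1,0): S=37.4400. Δ = (V_up−V_dn)/(S_up−S_dn) = (66.7557−0.0000)/(45.3024−26.9568) = 3.6388. V = [p*·66.7557 + (1−p*)·0.0000]/1.07 = 44.5632. B = V − Δ·S = -91.6729.
(1,1): S=62.9200. Δ = (V_up−V_dn)/(S_up−S_dn) = (93.4579−66.7557)/(76.1332−45.3024) = 0.8661. V = [p*·93.4579 + (1−p*)·66.7557]/1.07 = 80.2138. B = V − Δ·S = 25.7193.
(0,0): S=52.0000. Δ = (V_up−V_dn)/(S_up−S_dn) = (80.2138−44.5632)/(62.9200−37.4400) = 1.3992. V = [p*·80.2138 + (1−p*)·44.5632]/1.07 = 65.4466. B = V − Δ·S = -7.3096.
Each (Δ,B) replicates both successor values, so the strategy is self-financing and V0 is arbitrage-free.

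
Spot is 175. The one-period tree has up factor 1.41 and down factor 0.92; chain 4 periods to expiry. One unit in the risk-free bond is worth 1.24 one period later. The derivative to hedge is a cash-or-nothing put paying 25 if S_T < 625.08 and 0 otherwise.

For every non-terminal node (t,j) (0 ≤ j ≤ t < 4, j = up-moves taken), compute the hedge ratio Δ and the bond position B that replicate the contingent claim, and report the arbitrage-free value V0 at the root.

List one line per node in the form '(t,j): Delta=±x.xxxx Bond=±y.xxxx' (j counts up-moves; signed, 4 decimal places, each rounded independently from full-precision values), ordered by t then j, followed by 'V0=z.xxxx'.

No-arbitrage ⇒ martingale measure with p* = (R−d)/(u−d) = 0.6531.
Terminal payoffs: V(4,0)=25.0000, V(4,1)=25.0000, V(4,2)=25.0000, V(4,3)=25.0000, V(4,4)=0.0000
  t=3,j=0: stock 136.2704 → up 192.1413 (V=25.0000), down 125.3688 (V=25.0000). Price 20.1613; hedge Δ=0.0000, bond B=20.1613.
  t=3,j=1: stock 208.8492 → up 294.4774 (V=25.0000), down 192.1413 (V=25.0000). Price 20.1613; hedge Δ=0.0000, bond B=20.1613.
  t=3,j=2: stock 320.0841 → up 451.3186 (V=25.0000), down 294.4774 (V=25.0000). Price 20.1613; hedge Δ=0.0000, bond B=20.1613.
  t=3,j=3: stock 490.5637 → up 691.6948 (V=0.0000), down 451.3186 (V=25.0000). Price 6.9947; hedge Δ=-0.1040, bond B=58.0151.
  t=2,j=0: stock 148.1200 → up 208.8492 (V=20.1613), down 136.2704 (V=20.1613). Price 16.2591; hedge Δ=0.0000, bond B=16.2591.
  t=2,j=1: stock 227.0100 → up 320.0841 (V=20.1613), down 208.8492 (V=20.1613). Price 16.2591; hedge Δ=0.0000, bond B=16.2591.
  t=2,j=2: stock 347.9175 → up 490.5637 (V=6.9947), down 320.0841 (V=20.1613). Price 9.3248; hedge Δ=-0.0772, bond B=36.1953.
  t=1,j=0: stock 161.0000 → up 227.0100 (V=16.2591), down 148.1200 (V=16.2591). Price 13.1122; hedge Δ=0.0000, bond B=13.1122.
  t=1,j=1: stock 246.7500 → up 347.9175 (V=9.3248), down 227.0100 (V=16.2591). Price 9.4601; hedge Δ=-0.0574, bond B=23.6118.
  t=0,j=0: stock 175.0000 → up 246.7500 (V=9.4601), down 161.0000 (V=13.1122). Price 8.6509; hedge Δ=-0.0426, bond B=16.1041.
Check: Δ(0,0)·S0 + B(0,0) = 8.6509 = V0.

(0,0): Delta=-0.0426 Bond=16.1041
(1,0): Delta=0.0000 Bond=13.1122
(1,1): Delta=-0.0574 Bond=23.6118
(2,0): Delta=0.0000 Bond=16.2591
(2,1): Delta=0.0000 Bond=16.2591
(2,2): Delta=-0.0772 Bond=36.1953
(3,0): Delta=0.0000 Bond=20.1613
(3,1): Delta=0.0000 Bond=20.1613
(3,2): Delta=0.0000 Bond=20.1613
(3,3): Delta=-0.1040 Bond=58.0151
V0=8.6509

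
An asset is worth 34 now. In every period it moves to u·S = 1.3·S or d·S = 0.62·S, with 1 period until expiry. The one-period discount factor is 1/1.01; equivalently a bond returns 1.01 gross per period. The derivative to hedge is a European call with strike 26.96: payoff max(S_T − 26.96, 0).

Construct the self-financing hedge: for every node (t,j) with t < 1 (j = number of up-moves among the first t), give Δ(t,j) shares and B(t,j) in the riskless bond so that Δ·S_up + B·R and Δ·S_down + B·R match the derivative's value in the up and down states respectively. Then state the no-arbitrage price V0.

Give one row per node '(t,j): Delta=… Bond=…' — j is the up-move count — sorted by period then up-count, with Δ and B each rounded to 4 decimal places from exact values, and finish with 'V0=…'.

Under the risk-neutral measure, an up-move has probability p* = (R−d)/(u−d) = 0.5735 and values discount at R = 1.01.
Payoff layer (t=1): V(1,0)=0.0000, V(1,1)=17.2400
(0,0): S=34.0000. Δ = (V_up−V_dn)/(S_up−S_dn) = (17.2400−0.0000)/(44.2000−21.0800) = 0.7457. V = [p*·17.2400 + (1−p*)·0.0000]/1.01 = 9.7897. B = V − Δ·S = -15.5632.
Check: Δ(0,0)·S0 + B(0,0) = 9.7897 = V0.

(0,0): Delta=0.7457 Bond=-15.5632
V0=9.7897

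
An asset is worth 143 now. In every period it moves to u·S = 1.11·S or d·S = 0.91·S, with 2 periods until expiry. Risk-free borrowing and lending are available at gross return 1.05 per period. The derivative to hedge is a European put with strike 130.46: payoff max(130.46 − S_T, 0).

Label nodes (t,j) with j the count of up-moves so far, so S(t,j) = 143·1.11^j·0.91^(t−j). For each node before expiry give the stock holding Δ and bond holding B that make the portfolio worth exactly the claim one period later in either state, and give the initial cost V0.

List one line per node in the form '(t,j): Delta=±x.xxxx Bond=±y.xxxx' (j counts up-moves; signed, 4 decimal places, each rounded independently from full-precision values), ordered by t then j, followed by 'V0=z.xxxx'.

No-arbitrage ⇒ martingale measure with p* = (R−d)/(u−d) = 0.7000.
At expiry t=2: V(2,0)=12.0417, V(2,1)=0.0000, V(2,2)=0.0000
(1,0): S=130.1300. Δ = (V_up−V_dn)/(S_up−S_dn) = (0.0000−12.0417)/(144.4443−118.4183) = -0.4627. V = [p*·0.0000 + (1−p*)·12.0417]/1.05 = 3.4405. B = V − Δ·S = 63.6490.
(1,1): S=158.7300. Δ = (V_up−V_dn)/(S_up−S_dn) = (0.0000−0.0000)/(176.1903−144.4443) = 0.0000. V = [p*·0.0000 + (1−p*)·0.0000]/1.05 = 0.0000. B = V − Δ·S = 0.0000.
(0,0): S=143.0000. Δ = (V_up−V_dn)/(S_up−S_dn) = (0.0000−3.4405)/(158.7300−130.1300) = -0.1203. V = [p*·0.0000 + (1−p*)·3.4405]/1.05 = 0.9830. B = V − Δ·S = 18.1854.
The time-0 hedge costs 0.9830, which is the no-arbitrage price.

(0,0): Delta=-0.1203 Bond=18.1854
(1,0): Delta=-0.4627 Bond=63.6490
(1,1): Delta=0.0000 Bond=0.0000
V0=0.9830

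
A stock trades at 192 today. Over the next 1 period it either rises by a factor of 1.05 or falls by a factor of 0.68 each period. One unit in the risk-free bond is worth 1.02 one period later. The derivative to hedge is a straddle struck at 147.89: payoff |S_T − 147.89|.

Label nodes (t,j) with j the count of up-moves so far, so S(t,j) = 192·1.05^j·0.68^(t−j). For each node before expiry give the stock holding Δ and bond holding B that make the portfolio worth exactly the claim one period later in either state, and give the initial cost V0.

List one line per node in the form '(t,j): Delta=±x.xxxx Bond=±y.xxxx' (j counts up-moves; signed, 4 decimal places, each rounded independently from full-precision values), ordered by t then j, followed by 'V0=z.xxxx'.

(0,0): Delta=0.5121 Bond=-48.5594
V0=49.7650

Under the risk-neutral measure, an up-move has probability p* = (R−d)/(u−d) = 0.9189 and values discount at R = 1.02.
At expiry t=1: V(1,0)=17.3300, V(1,1)=53.7100
Node (0,0) S=192.0000: V=(p*·53.7100+(1−p*)·17.3300)/1.02=49.7650; Δ=(53.7100−17.3300)/(201.6000−130.5600)=0.5121; B=V−Δ·S=-48.5594
The time-0 hedge costs 49.7650, which is the no-arbitrage price.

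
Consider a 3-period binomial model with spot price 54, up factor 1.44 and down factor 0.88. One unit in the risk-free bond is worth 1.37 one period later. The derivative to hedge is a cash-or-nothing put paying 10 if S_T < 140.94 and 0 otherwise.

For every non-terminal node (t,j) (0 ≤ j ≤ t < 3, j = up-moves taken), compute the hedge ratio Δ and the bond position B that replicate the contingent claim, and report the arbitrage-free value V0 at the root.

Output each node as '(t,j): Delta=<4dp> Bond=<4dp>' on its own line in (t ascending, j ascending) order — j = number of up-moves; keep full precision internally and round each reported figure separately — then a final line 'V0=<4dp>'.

(0,0): Delta=-0.1349 Bond=8.5680
(1,0): Delta=0.0000 Bond=5.3279
(1,1): Delta=-0.1467 Bond=12.6538
(2,0): Delta=0.0000 Bond=7.2993
(2,1): Delta=0.0000 Bond=7.2993
(2,2): Delta=-0.1595 Bond=18.7696
V0=1.2837

Risk-neutral probability p* = (R−d)/(u−d) = (1.37−0.88)/(1.44−0.88) = 0.8750.
Terminal values V(3,·): V(3,0)=10.0000, V(3,1)=10.0000, V(3,2)=10.0000, V(3,3)=0.0000
Node (2,0) S=41.8176: V=(p*·10.0000+(1−p*)·10.0000)/1.37=7.2993; Δ=(10.0000−10.0000)/(60.2173−36.7995)=0.0000; B=V−Δ·S=7.2993
Node (2,1) S=68.4288: V=(p*·10.0000+(1−p*)·10.0000)/1.37=7.2993; Δ=(10.0000−10.0000)/(98.5375−60.2173)=0.0000; B=V−Δ·S=7.2993
Node (2,2) S=111.9744: V=(p*·0.0000+(1−p*)·10.0000)/1.37=0.9124; Δ=(0.0000−10.0000)/(161.2431−98.5375)=-0.1595; B=V−Δ·S=18.7696
Node (1,0) S=47.5200: V=(p*·7.2993+(1−p*)·7.2993)/1.37=5.3279; Δ=(7.2993−7.2993)/(68.4288−41.8176)=0.0000; B=V−Δ·S=5.3279
Node (1,1) S=77.7600: V=(p*·0.9124+(1−p*)·7.2993)/1.37=1.2487; Δ=(0.9124−7.2993)/(111.9744−68.4288)=-0.1467; B=V−Δ·S=12.6538
Node (0,0) S=54.0000: V=(p*·1.2487+(1−p*)·5.3279)/1.37=1.2837; Δ=(1.2487−5.3279)/(77.7600−47.5200)=-0.1349; B=V−Δ·S=8.5680
Root portfolio cost Δ·54+B reproduces V0=1.2837.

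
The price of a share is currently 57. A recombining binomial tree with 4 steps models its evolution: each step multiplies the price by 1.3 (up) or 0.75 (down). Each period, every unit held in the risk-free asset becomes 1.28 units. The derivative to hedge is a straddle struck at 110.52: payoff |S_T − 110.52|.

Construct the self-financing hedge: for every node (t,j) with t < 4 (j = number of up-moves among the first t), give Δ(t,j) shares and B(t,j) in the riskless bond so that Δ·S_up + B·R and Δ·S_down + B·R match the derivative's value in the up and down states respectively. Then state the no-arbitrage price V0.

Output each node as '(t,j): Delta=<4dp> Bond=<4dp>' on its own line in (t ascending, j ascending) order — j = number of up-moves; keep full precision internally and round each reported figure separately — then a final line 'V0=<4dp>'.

No-arbitrage ⇒ martingale measure with p* = (R−d)/(u−d) = 0.9636.
Payoff layer (t=4): V(4,0)=92.4848, V(4,1)=79.2591, V(4,2)=56.3344, V(4,3)=16.5982, V(4,4)=52.2777
(3,0): S=24.0469. Δ = (V_up−V_dn)/(S_up−S_dn) = (79.2591−92.4848)/(31.2609−18.0352) = -1.0000. V = [p*·79.2591 + (1−p*)·92.4848]/1.28 = 62.2969. B = V − Δ·S = 86.3438.
(3,1): S=41.6813. Δ = (V_up−V_dn)/(S_up−S_dn) = (56.3344−79.2591)/(54.1856−31.2609) = -1.0000. V = [p*·56.3344 + (1−p*)·79.2591]/1.28 = 44.6625. B = V − Δ·S = 86.3438.
(3,2): S=72.2475. Δ = (V_up−V_dn)/(S_up−S_dn) = (16.5982−56.3344)/(93.9218−54.1856) = -1.0000. V = [p*·16.5982 + (1−p*)·56.3344]/1.28 = 14.0962. B = V − Δ·S = 86.3437.
(3,3): S=125.2290. Δ = (V_up−V_dn)/(S_up−S_dn) = (52.2777−16.5982)/(162.7977−93.9218) = 0.5180. V = [p*·52.2777 + (1−p*)·16.5982]/1.28 = 39.8283. B = V − Δ·S = -25.0434.
(2,0): S=32.0625. Δ = (V_up−V_dn)/(S_up−S_dn) = (44.6625−62.2969)/(41.6812−24.0469) = -1.0000. V = [p*·44.6625 + (1−p*)·62.2969]/1.28 = 35.3936. B = V − Δ·S = 67.4561.
(2,1): S=55.5750. Δ = (V_up−V_dn)/(S_up−S_dn) = (14.0962−44.6625)/(72.2475−41.6813) = -1.0000. V = [p*·14.0962 + (1−p*)·44.6625]/1.28 = 11.8811. B = V − Δ·S = 67.4561.
(2,2): S=96.3300. Δ = (V_up−V_dn)/(S_up−S_dn) = (39.8283−14.0962)/(125.2290−72.2475) = 0.4857. V = [p*·39.8283 + (1−p*)·14.0962]/1.28 = 30.3849. B = V − Δ·S = -16.4007.
(1,0): S=42.7500. Δ = (V_up−V_dn)/(S_up−S_dn) = (11.8811−35.3936)/(55.5750−32.0625) = -1.0000. V = [p*·11.8811 + (1−p*)·35.3936]/1.28 = 9.9500. B = V − Δ·S = 52.7000.
(1,1): S=74.1000. Δ = (V_up−V_dn)/(S_up−S_dn) = (30.3849−11.8811)/(96.3300−55.5750) = 0.4540. V = [p*·30.3849 + (1−p*)·11.8811]/1.28 = 23.2125. B = V − Δ·S = -10.4308.
(0,0): S=57.0000. Δ = (V_up−V_dn)/(S_up−S_dn) = (23.2125−9.9500)/(74.1000−42.7500) = 0.4230. V = [p*·23.2125 + (1−p*)·9.9500]/1.28 = 17.7580. B = V − Δ·S = -6.3556.
Each (Δ,B) replicates both successor values, so the strategy is self-financing and V0 is arbitrage-free.

(0,0): Delta=0.4230 Bond=-6.3556
(1,0): Delta=-1.0000 Bond=52.7000
(1,1): Delta=0.4540 Bond=-10.4308
(2,0): Delta=-1.0000 Bond=67.4561
(2,1): Delta=-1.0000 Bond=67.4561
(2,2): Delta=0.4857 Bond=-16.4007
(3,0): Delta=-1.0000 Bond=86.3438
(3,1): Delta=-1.0000 Bond=86.3438
(3,2): Delta=-1.0000 Bond=86.3438
(3,3): Delta=0.5180 Bond=-25.0434
V0=17.7580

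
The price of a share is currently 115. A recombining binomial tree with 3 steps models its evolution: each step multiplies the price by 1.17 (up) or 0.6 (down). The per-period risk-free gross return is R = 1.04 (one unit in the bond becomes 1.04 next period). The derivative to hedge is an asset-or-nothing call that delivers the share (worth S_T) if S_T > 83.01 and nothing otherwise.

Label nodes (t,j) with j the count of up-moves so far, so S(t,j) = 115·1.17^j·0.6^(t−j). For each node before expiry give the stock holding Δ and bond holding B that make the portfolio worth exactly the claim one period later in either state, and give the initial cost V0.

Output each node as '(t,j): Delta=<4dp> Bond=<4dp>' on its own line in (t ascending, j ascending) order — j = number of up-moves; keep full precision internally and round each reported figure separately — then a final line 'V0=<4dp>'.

(0,0): Delta=1.2232 Bond=-31.1224
(1,0): Delta=1.7825 Bond=-70.9591
(1,1): Delta=1.1385 Bond=-20.9652
(2,0): Delta=0.0000 Bond=0.0000
(2,1): Delta=2.0526 Bond=-95.6013
(2,2): Delta=1.0000 Bond=0.0000
V0=109.5510

Risk-neutral probability p* = (R−d)/(u−d) = (1.04−0.6)/(1.17−0.6) = 0.7719.
Payoff layer (t=3): V(3,0)=0.0000, V(3,1)=0.0000, V(3,2)=94.4541, V(3,3)=184.1855
(2,0): S=41.4000. Δ = (V_up−V_dn)/(S_up−S_dn) = (0.0000−0.0000)/(48.4380−24.8400) = 0.0000. V = [p*·0.0000 + (1−p*)·0.0000]/1.04 = 0.0000. B = V − Δ·S = 0.0000.
(2,1): S=80.7300. Δ = (V_up−V_dn)/(S_up−S_dn) = (94.4541−0.0000)/(94.4541−48.4380) = 2.0526. V = [p*·94.4541 + (1−p*)·0.0000]/1.04 = 70.1076. B = V − Δ·S = -95.6013.
(2,2): S=157.4235. Δ = (V_up−V_dn)/(S_up−S_dn) = (184.1855−94.4541)/(184.1855−94.4541) = 1.0000. V = [p*·184.1855 + (1−p*)·94.4541]/1.04 = 157.4235. B = V − Δ·S = 0.0000.
(1,0): S=69.0000. Δ = (V_up−V_dn)/(S_up−S_dn) = (70.1076−0.0000)/(80.7300−41.4000) = 1.7825. V = [p*·70.1076 + (1−p*)·0.0000]/1.04 = 52.0367. B = V − Δ·S = -70.9591.
(1,1): S=134.5500. Δ = (V_up−V_dn)/(S_up−S_dn) = (157.4235−70.1076)/(157.4235−80.7300) = 1.1385. V = [p*·157.4235 + (1−p*)·70.1076]/1.04 = 132.2205. B = V − Δ·S = -20.9652.
(0,0): S=115.0000. Δ = (V_up−V_dn)/(S_up−S_dn) = (132.2205−52.0367)/(134.5500−69.0000) = 1.2232. V = [p*·132.2205 + (1−p*)·52.0367]/1.04 = 109.5510. B = V − Δ·S = -31.1224.
Check: Δ(0,0)·S0 + B(0,0) = 109.5510 = V0.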